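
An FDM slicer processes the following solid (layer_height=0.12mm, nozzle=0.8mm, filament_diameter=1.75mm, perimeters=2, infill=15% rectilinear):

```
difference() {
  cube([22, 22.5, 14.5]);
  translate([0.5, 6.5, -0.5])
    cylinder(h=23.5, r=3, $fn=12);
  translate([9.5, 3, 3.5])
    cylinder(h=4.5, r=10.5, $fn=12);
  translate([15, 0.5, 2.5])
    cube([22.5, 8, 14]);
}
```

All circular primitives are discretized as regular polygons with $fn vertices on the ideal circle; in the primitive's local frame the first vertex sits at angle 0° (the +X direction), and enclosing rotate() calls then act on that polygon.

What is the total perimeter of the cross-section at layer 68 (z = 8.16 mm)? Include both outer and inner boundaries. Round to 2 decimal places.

107.62 mm

At z = 8.16 mm: the cube is present — its section is the full 22×22.5 rectangle (perimeter 89.00 mm); the r=3 cylinder at (0.5, 6.5) contributes a regular 12-gon of circumradius 3 (perimeter = 2·12·3.000·sin(180°/12) = 18.63 mm); the cylinder at (9.5, 3) is not intersected at this z (z outside [3.5, 8]); the cube at (15, 0.5) is present — its section is the full 22.5×8 rectangle (perimeter 61.00 mm); Taking the first minus the rest: starting from the 22×22.5 cube, the r=3 cylinder at (0.5, 6.5) partially overlaps it — only the 16.43 mm² overlap (of its 27.00 mm²) is removed, clipping the outline; the 22.5×8 cube at (15, 0.5) partially overlaps it — only the 56.00 mm² overlap (of its 180.00 mm²) is removed, clipping the outline — boundary = 107.62 mm. Overall, the cross-section is a single solid region. Total boundary length (outer) = 107.62 mm.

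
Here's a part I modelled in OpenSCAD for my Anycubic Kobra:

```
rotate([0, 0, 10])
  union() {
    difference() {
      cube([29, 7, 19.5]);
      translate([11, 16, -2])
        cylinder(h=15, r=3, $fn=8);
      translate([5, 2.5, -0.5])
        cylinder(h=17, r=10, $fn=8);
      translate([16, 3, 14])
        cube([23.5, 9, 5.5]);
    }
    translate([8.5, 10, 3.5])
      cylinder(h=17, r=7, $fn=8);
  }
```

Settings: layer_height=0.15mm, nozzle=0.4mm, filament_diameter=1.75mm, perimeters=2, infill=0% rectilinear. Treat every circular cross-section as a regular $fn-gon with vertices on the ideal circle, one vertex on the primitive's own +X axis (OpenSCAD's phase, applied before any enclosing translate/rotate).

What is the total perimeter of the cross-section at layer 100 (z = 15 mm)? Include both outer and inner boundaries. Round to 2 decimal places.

84.29 mm

At z = 15 mm: the 29×7 cube contributes its full rectangle (perimeter 72.00 mm); the cylinder at (11, 16) does not reach this height (z outside [-2, 13]); the r=10 cylinder at (5, 2.5) contributes a regular 8-gon of circumradius 10 (perimeter = 2·8·10.000·sin(180°/8) = 61.23 mm); the cube at (16, 3) (footprint 23.5×9) is included at this height (perimeter 65.00 mm); Subtracting the remaining from the first: starting from the 29×7 cube, the r=10 cylinder at (5, 2.5) partially overlaps it — only the 99.51 mm² overlap (of its 282.84 mm²) is removed, clipping the outline; the 23.5×9 cube at (16, 3) partially overlaps it — only the 52.00 mm² overlap (of its 211.50 mm²) is removed, clipping the outline — boundary = 45.48 mm; the r=7 cylinder at (8.5, 10) gives a regular 8-gon of circumradius 7 (constant along its height) (perimeter = 2·8·7.000·sin(180°/8) = 42.86 mm); Merging all regions: the regions partially overlap (shared area 0.76 mm²), so the edge portions inside another operand are dropped and the merged outline is re-measured after clipping — boundary = 84.29 mm; (rotated 10° about Z; rotation is an isometry so areas/perimeters/island counts are preserved). Overall, the cross-section is a single solid region. Total boundary length (outer) = 84.29 mm.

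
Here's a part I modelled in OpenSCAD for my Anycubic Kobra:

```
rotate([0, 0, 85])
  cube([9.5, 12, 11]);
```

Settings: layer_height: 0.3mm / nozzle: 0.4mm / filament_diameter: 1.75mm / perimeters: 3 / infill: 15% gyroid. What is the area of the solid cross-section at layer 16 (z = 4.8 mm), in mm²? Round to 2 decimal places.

At z = 4.8 mm: the cube is present — its section is the full 9.5×12 rectangle (area 114.00 mm²); (whole slice rotated 85° about Z — lengths, areas and connectivity unchanged). Overall, the cross-section is a single solid region. Net area = 114.00 mm².

114.00 mm²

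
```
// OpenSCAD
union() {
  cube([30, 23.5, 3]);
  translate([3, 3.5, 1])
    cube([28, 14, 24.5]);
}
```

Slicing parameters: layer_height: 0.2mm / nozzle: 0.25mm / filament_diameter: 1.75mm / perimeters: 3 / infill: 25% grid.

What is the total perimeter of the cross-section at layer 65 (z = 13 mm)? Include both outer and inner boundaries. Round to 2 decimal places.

84.00 mm

At z = 13 mm: the cube does not reach this height (z outside [0, 3]); the 28×14 cube at (3, 3.5) contributes its full rectangle (perimeter 84.00 mm); Combining (union): only the 28×14 cube at (3, 3.5) is present, so the union is just that shape — boundary = 84.00 mm. Overall, the cross-section is a single solid region. Total boundary length (outer) = 84.00 mm.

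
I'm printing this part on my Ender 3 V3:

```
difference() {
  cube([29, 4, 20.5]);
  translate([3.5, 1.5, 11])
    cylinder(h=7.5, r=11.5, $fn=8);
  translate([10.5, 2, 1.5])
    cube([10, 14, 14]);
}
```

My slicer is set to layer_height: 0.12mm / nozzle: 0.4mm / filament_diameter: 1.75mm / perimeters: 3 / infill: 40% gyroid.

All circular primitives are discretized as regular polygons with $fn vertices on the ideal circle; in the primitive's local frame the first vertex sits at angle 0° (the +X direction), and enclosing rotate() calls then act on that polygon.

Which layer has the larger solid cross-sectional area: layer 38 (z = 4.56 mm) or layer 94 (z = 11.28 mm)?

layer 38 (z = 4.56 mm)

Layer 38 (z = 4.56): the 29×4 cube contributes its full rectangle (area 116.00 mm²); the cylinder at (3.5, 1.5) is not intersected at this z (z outside [11, 18.5]); the 10×14 cube at (10.5, 2) contributes its full rectangle (area 140.00 mm²); Taking the first minus the rest: starting from the 29×4 cube (116.00 mm²), the 10×14 cube at (10.5, 2) partially overlaps it — only the 20.00 mm² overlap (of its 140.00 mm²) is removed, clipping the outline — area = 96.00 mm². So its area = 96.00 mm². Layer 94 (z = 11.28): the cube is present — its section is the full 29×4 rectangle (area 116.00 mm²); the r=11.5 cylinder at (3.5, 1.5) gives a regular 8-gon of circumradius 11.5 (constant along its height) (area = (8/2)·11.500²·sin(360°/8) = 374.06 mm²); the cube at (10.5, 2) is present — its section is the full 10×14 rectangle (area 140.00 mm²); After the difference (first − rest): starting from the 29×4 cube (116.00 mm²), the r=11.5 cylinder at (3.5, 1.5) partially overlaps it — only the 58.24 mm² overlap (of its 374.06 mm²) is removed, clipping the outline; the 10×14 cube at (10.5, 2) partially overlaps it — only the 12.24 mm² overlap (of its 140.00 mm²) is removed, clipping the outline — area = 45.52 mm². So its area = 45.52 mm². Layer 38 is larger (96.00 vs 45.52 mm²).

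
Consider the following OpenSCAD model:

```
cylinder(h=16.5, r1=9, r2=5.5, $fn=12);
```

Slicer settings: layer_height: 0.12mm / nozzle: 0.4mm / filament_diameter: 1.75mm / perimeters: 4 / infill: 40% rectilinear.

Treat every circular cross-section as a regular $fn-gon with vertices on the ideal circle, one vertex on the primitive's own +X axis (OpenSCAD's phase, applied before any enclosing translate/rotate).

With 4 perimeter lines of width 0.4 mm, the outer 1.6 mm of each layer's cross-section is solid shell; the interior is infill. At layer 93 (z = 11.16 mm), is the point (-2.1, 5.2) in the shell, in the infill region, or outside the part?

At z = 11.16 mm: the cone (r1=9→r2=5.5) has section circumradius 6.633 here — a regular 12-gon. Overall, the cross-section is a single solid region. The nearest boundary edge runs (0.00, 6.63)→(-3.32, 5.74); distance from the point to it = 0.84 mm. The point is inside the cross-section, 0.84 mm from the nearest boundary — within the 1.6 mm shell band (4 × 0.4).

shell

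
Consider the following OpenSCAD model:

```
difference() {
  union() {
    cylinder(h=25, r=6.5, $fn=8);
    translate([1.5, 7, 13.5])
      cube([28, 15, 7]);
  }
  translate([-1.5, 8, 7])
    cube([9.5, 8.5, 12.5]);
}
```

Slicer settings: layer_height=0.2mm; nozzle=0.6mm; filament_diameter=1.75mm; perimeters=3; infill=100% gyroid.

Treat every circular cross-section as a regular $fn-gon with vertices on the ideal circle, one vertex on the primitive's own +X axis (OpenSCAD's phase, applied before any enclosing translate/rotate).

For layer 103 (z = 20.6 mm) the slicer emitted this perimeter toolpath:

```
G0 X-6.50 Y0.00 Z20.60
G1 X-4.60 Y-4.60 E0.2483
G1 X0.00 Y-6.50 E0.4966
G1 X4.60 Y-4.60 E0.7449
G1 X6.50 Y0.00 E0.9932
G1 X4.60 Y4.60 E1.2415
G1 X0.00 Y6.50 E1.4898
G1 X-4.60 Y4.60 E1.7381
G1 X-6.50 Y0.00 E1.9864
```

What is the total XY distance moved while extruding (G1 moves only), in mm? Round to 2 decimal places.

39.82 mm

Sum the Euclidean lengths of each G1 segment: total = 39.82 mm.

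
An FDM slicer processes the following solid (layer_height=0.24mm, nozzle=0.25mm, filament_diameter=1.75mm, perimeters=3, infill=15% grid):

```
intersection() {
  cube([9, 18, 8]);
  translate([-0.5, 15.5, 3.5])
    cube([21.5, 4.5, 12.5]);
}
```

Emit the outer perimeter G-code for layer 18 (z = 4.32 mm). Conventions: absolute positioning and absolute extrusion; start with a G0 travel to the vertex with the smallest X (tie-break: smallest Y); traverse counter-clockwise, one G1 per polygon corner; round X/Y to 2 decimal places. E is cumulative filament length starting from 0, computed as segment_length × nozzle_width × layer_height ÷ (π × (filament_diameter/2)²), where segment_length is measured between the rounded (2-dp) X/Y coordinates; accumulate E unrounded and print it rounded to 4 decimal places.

G0 X0.00 Y15.50 Z4.32
G1 X9.00 Y15.50 E0.2245
G1 X9.00 Y18.00 E0.2869
G1 X0.00 Y18.00 E0.5114
G1 X0.00 Y15.50 E0.5737

At z = 4.32 mm: the 9×18 cube contributes its full rectangle; the 21.5×4.5 cube at (-0.5, 15.5) contributes its full rectangle; Keeping only the common overlap: the 21.5×4.5 cube at (-0.5, 15.5) partially overlaps the 9×18 cube; clipping to the common part keeps 22.50 mm² — 1 connected region. The outline is a single polygon with 4 vertices. Extrusion per mm of travel: 0.25 × 0.24 / (π × 0.875²) = 0.024945. Accumulating E over each segment gives final E = 0.5737.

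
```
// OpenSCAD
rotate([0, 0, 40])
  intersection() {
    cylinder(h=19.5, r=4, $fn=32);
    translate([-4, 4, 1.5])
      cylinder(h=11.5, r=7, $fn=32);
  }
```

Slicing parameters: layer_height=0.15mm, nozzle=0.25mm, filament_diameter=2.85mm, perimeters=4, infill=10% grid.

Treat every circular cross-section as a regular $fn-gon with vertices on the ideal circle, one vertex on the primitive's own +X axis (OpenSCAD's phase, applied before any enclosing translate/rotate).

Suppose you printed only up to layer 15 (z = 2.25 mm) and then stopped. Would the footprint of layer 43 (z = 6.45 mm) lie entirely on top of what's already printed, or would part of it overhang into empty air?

Compare the two slices. At z = 2.25: the r=4 cylinder gives a regular 32-gon of circumradius 4 (constant along its height) (area = (32/2)·4.000²·sin(360°/32) = 49.94 mm²); the r=7 cylinder at (-4, 4) gives a regular 32-gon of circumradius 7 (constant along its height) (area = (32/2)·7.000²·sin(360°/32) = 152.95 mm²); Keeping only the common overlap: the r=7 cylinder at (-4, 4) partially overlaps the r=4 cylinder; clipping to the common part keeps 32.31 mm² — area = 32.31 mm²; (rotated 40° about Z; rotation is an isometry so areas/perimeters/island counts are preserved). At z = 6.45: the r=4 cylinder gives a regular 32-gon of circumradius 4 (constant along its height) (area = (32/2)·4.000²·sin(360°/32) = 49.94 mm²); the r=7 cylinder at (-4, 4) contributes a regular 32-gon of circumradius 7 (area = (32/2)·7.000²·sin(360°/32) = 152.95 mm²); Keeping only the common overlap: the r=7 cylinder at (-4, 4) partially overlaps the r=4 cylinder; clipping to the common part keeps 32.31 mm² — area = 32.31 mm²; (whole slice rotated 40° about Z — lengths, areas and connectivity unchanged). Checking containment: the cross-section at z = 6.45 is a subset of the cross-section at z = 2.25.

entirely on top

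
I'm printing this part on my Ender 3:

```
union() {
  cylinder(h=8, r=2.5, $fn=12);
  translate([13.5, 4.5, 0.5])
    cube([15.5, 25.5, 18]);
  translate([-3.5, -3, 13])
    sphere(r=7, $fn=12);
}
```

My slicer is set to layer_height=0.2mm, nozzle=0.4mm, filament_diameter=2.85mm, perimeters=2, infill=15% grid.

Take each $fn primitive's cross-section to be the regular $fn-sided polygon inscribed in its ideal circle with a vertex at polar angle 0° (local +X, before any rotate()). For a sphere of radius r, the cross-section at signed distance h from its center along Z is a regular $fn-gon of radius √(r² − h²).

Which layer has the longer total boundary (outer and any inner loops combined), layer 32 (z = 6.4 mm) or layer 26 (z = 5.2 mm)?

Layer 32 (z = 6.4): the cylinder: section is a regular 12-gon, circumradius r=2.5 (perimeter = 2·12·2.500·sin(180°/12) = 15.53 mm); the cube at (13.5, 4.5) (footprint 15.5×25.5) is included at this height (perimeter 82.00 mm); the r=7 sphere at (-3.5, -3) contributes a regular 12-gon of circumradius √(7²−6.6²) = 2.332 (perimeter = 2·12·2.332·sin(180°/12) = 14.49 mm); Merging all regions: the regions partially overlap (shared area 0.07 mm²), so the edge portions inside another operand are dropped and the merged outline is re-measured after clipping — boundary = 109.69 mm. So its perimeter = 109.69 mm. Layer 26 (z = 5.2): the cylinder: section is a regular 12-gon, circumradius r=2.5 (perimeter = 2·12·2.500·sin(180°/12) = 15.53 mm); the cube at (13.5, 4.5) (footprint 15.5×25.5) is included at this height (perimeter 82.00 mm); the sphere at (-3.5, -3) does not reach this height (|z−center|=7.800 > r=7); Merging all regions: the 2 present regions are separate (no shared area or edge), so areas and boundary lengths simply add and each stays a separate island — boundary = 97.53 mm. So its perimeter = 97.53 mm. Layer 32 is larger (109.69 vs 97.53 mm).

layer 32 (z = 6.4 mm)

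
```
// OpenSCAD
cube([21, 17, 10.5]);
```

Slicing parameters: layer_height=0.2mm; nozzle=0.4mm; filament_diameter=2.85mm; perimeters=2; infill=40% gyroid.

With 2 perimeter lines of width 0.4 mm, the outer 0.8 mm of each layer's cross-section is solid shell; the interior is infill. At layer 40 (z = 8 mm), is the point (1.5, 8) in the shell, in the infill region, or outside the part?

At z = 8 mm: the cube is present — its section is the full 21×17 rectangle. Overall, the cross-section is a single solid region. The nearest boundary edge runs (0.00, 17.00)→(0.00, 0.00); distance from the point to it = 1.50 mm. The point is inside the cross-section and 1.50 mm from the nearest boundary — more than the 0.8 mm shell width (2 × 0.4), so it's in the infill interior.

infill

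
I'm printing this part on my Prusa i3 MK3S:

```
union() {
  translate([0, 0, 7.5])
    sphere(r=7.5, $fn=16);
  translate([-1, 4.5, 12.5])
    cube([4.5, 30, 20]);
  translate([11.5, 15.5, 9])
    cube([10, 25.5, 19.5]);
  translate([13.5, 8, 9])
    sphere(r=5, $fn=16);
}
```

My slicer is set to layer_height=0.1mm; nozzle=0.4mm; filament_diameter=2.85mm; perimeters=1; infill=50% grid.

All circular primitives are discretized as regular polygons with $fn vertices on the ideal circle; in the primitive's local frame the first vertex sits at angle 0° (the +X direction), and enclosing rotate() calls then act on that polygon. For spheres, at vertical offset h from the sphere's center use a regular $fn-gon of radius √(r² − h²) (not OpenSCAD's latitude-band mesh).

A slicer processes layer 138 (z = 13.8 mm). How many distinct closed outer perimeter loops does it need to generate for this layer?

At z = 13.8 mm: the r=7.5 sphere contributes a regular 16-gon of circumradius √(7.5²−6.3²) = 4.069; the cube at (-1, 4.5) (footprint 4.5×30) is included at this height; the cube at (11.5, 15.5) (footprint 10×25.5) is included at this height; the sphere at (13.5, 8): section is a regular 16-gon, circumradius = √(r²−h²) = √(5²−4.8²) = 1.400; Combining (union): the 4 present regions are separate (no shared area or edge), so areas and boundary lengths simply add and each stays a separate island — 4 connected regions. The result has 4 disconnected regions.

4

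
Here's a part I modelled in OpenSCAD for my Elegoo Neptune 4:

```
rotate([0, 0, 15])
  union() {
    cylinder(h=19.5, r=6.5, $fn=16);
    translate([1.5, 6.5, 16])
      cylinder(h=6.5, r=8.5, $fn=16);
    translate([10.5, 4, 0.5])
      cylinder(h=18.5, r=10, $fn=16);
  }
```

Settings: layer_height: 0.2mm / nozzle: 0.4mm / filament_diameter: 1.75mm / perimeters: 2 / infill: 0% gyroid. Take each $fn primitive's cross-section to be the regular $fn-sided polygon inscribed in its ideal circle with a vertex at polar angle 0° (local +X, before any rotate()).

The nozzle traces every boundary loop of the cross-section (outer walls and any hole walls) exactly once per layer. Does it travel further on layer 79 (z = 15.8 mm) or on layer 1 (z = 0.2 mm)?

Layer 79 (z = 15.8): the cylinder: section is a regular 16-gon, circumradius r=6.5 (perimeter = 2·16·6.500·sin(180°/16) = 40.58 mm); the cylinder at (1.5, 6.5) is not intersected at this z (z outside [16, 22.5]); the r=10 cylinder at (10.5, 4) gives a regular 16-gon of circumradius 10 (constant along its height) (perimeter = 2·16·10.000·sin(180°/16) = 62.43 mm); Merging all regions: the regions partially overlap (shared area 39.63 mm²), so the edge portions inside another operand are dropped and the merged outline is re-measured after clipping — boundary = 77.41 mm; (rotated 15° about Z; rotation is an isometry so areas/perimeters/island counts are preserved). So its perimeter = 77.41 mm. Layer 1 (z = 0.2): the cylinder: section is a regular 16-gon, circumradius r=6.5 (perimeter = 2·16·6.500·sin(180°/16) = 40.58 mm); the cylinder at (1.5, 6.5) does not reach this height (z outside [16, 22.5]); the cylinder at (10.5, 4) does not reach this height (z outside [0.5, 19]); Taking the union: only the r=6.5 cylinder is present, so the union is just that shape — boundary = 40.58 mm; (rotated 15° about Z; rotation is an isometry so areas/perimeters/island counts are preserved). So its perimeter = 40.58 mm. Layer 79 is larger (77.41 vs 40.58 mm).

layer 79 (z = 15.8 mm)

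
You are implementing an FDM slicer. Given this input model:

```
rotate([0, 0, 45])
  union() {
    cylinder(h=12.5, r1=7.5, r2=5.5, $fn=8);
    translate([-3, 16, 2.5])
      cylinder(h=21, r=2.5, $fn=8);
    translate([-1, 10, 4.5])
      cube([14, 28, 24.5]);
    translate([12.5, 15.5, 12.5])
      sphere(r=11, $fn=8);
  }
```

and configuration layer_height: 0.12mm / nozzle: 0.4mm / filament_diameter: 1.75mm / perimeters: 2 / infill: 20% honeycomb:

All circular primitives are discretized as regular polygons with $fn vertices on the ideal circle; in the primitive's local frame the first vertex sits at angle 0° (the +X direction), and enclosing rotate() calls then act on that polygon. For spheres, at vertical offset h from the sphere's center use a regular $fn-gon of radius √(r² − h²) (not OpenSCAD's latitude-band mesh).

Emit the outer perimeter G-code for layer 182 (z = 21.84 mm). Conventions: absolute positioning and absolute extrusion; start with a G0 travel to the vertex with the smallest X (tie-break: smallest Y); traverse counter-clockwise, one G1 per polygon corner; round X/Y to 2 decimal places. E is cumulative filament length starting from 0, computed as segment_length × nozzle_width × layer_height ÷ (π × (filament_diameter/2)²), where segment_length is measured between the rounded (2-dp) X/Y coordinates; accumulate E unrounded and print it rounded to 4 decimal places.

G0 X-27.58 Y26.16 Z21.84
G1 X-12.87 Y11.46 E0.4150
G1 X-13.44 Y11.69 E0.4273
G1 X-15.20 Y10.96 E0.4653
G1 X-15.94 Y9.19 E0.5036
G1 X-15.20 Y7.42 E0.5419
G1 X-13.44 Y6.69 E0.5799
G1 X-11.67 Y7.42 E0.6181
G1 X-10.94 Y9.19 E0.6563
G1 X-11.17 Y9.75 E0.6684
G1 X-7.78 Y6.36 E0.7641
G1 X1.24 Y15.38 E1.0186
G1 X1.99 Y15.69 E1.0348
G1 X3.69 Y19.80 E1.1236
G1 X1.99 Y23.91 E1.2123
G1 X-2.12 Y25.61 E1.3011
G1 X-5.73 Y24.11 E1.3791
G1 X-17.68 Y36.06 E1.7164
G1 X-27.58 Y26.16 E1.9958

At z = 21.84 mm: the cone does not reach this height (z outside [0, 12.5]); the cylinder at (-3, 16): section is a regular 8-gon, circumradius r=2.5; the 14×28 cube at (-1, 10) contributes its full rectangle; the sphere at (12.5, 15.5): section is a regular 8-gon, circumradius = √(r²−h²) = √(11²−9.34²) = 5.811; Merging all regions: the regions partially overlap (shared area 53.84 mm²), so overlapping operands fuse into one piece — 1 connected region; (rotated 45° about Z; rotation is an isometry so areas/perimeters/island counts are preserved). The outline is a single polygon with 18 vertices. Extrusion per mm of travel: 0.4 × 0.12 / (π × 0.875²) = 0.019956. Accumulating E over each segment gives final E = 1.9958.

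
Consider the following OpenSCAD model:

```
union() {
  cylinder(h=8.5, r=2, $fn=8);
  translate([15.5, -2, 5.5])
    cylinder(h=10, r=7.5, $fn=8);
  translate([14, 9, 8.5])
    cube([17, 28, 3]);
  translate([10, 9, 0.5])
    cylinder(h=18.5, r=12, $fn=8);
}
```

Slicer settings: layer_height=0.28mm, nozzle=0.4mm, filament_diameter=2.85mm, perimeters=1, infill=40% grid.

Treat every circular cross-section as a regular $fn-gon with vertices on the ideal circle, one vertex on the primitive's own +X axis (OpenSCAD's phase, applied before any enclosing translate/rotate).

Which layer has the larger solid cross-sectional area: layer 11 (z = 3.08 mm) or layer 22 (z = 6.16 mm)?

Layer 11 (z = 3.08): the r=2 cylinder contributes a regular 8-gon of circumradius 2 (area = (8/2)·2.000²·sin(360°/8) = 11.31 mm²); the cylinder at (15.5, -2) does not reach this height (z outside [5.5, 15.5]); the cube at (14, 9) is not intersected at this z (z outside [8.5, 11.5]); the r=12 cylinder at (10, 9) contributes a regular 8-gon of circumradius 12 (area = (8/2)·12.000²·sin(360°/8) = 407.29 mm²); Merging all regions: the regions partially overlap — summed areas 418.61 mm² minus the doubly-counted overlap 0.28 mm² gives 418.33 mm² — area = 418.33 mm². So its area = 418.33 mm². Layer 22 (z = 6.16): the cylinder: section is a regular 8-gon, circumradius r=2 (area = (8/2)·2.000²·sin(360°/8) = 11.31 mm²); the cylinder at (15.5, -2): section is a regular 8-gon, circumradius r=7.5 (area = (8/2)·7.500²·sin(360°/8) = 159.10 mm²); the cube at (14, 9) is not intersected at this z (z outside [8.5, 11.5]); the cylinder at (10, 9): section is a regular 8-gon, circumradius r=12 (area = (8/2)·12.000²·sin(360°/8) = 407.29 mm²); Combining (union): the regions partially overlap — summed areas 577.71 mm² minus the doubly-counted overlap 57.82 mm² gives 519.88 mm² — area = 519.88 mm². So its area = 519.88 mm². Layer 22 is larger (519.88 vs 418.33 mm²).

layer 22 (z = 6.16 mm)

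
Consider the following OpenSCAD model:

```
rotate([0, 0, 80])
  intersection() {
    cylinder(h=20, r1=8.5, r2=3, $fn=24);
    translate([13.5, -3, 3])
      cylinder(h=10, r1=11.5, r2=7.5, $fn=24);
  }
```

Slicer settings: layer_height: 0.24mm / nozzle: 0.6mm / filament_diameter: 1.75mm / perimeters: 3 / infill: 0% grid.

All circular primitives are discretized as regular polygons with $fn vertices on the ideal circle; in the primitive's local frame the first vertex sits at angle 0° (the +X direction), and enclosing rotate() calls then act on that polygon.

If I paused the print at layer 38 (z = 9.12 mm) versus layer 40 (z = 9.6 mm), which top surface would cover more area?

layer 38 (z = 9.12 mm)

Layer 38 (z = 9.12): the cone (r1=8.5→r2=3) has section circumradius 5.992 here — a regular 24-gon (area = (24/2)·5.992²·sin(360°/24) = 111.51 mm²); the cone at (13.5, -3) contributes a regular 24-gon of circumradius 9.052 (interpolated between r1=11.5 and r2=7.5 at t=0.612) (area = (24/2)·9.052²·sin(360°/24) = 254.49 mm²); Keeping only the common overlap: the cone at (13.5, -3) partially overlaps the cone; clipping to the common part keeps 4.23 mm² — area = 4.23 mm²; (rotated 80° about Z; rotation is an isometry so areas/perimeters/island counts are preserved). So its area = 4.23 mm². Layer 40 (z = 9.6): the cone (r1=8.5→r2=3) has section circumradius 5.860 here — a regular 24-gon (area = (24/2)·5.860²·sin(360°/24) = 106.65 mm²); the cone at (13.5, -3) contributes a regular 24-gon of circumradius 8.860 (interpolated between r1=11.5 and r2=7.5 at t=0.660) (area = (24/2)·8.860²·sin(360°/24) = 243.81 mm²); Keeping only the common overlap: the cone at (13.5, -3) partially overlaps the cone; clipping to the common part keeps 2.53 mm² — area = 2.53 mm²; (whole slice rotated 80° about Z — lengths, areas and connectivity unchanged). So its area = 2.53 mm². Layer 38 is larger (4.23 vs 2.53 mm²).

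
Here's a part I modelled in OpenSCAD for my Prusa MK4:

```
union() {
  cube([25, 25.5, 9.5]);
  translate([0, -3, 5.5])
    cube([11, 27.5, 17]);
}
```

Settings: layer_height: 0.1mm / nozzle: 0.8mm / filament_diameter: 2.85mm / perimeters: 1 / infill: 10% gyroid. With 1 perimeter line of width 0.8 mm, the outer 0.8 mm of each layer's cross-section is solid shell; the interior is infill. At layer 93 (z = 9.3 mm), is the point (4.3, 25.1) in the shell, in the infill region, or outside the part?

shell

At z = 9.3 mm: the cube (footprint 25×25.5) is included at this height; the 11×27.5 cube at (0, -3) contributes its full rectangle; Combining (union): the regions partially overlap (shared area 269.50 mm²), so overlapping operands fuse into one piece — 1 connected region. Overall, the cross-section is a single solid region. The nearest boundary edge runs (0.00, 25.50)→(25.00, 25.50); distance from the point to it = 0.40 mm. The point is inside the cross-section, 0.40 mm from the nearest boundary — within the 0.8 mm shell band (1 × 0.8).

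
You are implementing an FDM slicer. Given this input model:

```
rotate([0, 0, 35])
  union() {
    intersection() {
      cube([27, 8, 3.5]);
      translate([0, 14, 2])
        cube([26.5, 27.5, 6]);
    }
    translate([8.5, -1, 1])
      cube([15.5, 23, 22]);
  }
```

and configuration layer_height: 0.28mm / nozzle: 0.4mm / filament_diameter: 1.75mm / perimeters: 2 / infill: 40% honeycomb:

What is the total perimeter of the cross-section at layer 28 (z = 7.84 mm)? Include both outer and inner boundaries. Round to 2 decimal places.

At z = 7.84 mm: the cube does not reach this height (z outside [0, 3.5]); the cube at (0, 14) (footprint 26.5×27.5) is included at this height (perimeter 108.00 mm); Taking the intersection: at least one operand is absent at this height, so nothing remains; the cube at (8.5, -1) (footprint 15.5×23) is included at this height (perimeter 77.00 mm); Combining (union): only the 15.5×23 cube at (8.5, -1) is present, so the union is just that shape — boundary = 77.00 mm; (rotated 35° about Z; rotation is an isometry so areas/perimeters/island counts are preserved). Overall, the cross-section is a single solid region. Total boundary length (outer) = 77.00 mm.

77.00 mm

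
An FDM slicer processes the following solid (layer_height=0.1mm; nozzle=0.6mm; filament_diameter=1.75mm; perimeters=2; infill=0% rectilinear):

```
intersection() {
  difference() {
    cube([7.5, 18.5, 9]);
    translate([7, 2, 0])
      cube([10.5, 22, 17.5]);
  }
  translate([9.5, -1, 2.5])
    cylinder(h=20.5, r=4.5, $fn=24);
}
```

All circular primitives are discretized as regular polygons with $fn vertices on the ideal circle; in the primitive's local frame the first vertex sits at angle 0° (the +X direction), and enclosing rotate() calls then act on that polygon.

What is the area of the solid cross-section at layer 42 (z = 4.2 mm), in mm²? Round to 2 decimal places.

At z = 4.2 mm: the 7.5×18.5 cube contributes its full rectangle (area 138.75 mm²); the cube at (7, 2) is present — its section is the full 10.5×22 rectangle (area 231.00 mm²); After the difference (first − rest): starting from the 7.5×18.5 cube (138.75 mm²), the 10.5×22 cube at (7, 2) partially overlaps it — only the 8.25 mm² overlap (of its 231.00 mm²) is removed, clipping the outline — area = 130.50 mm²; the r=4.5 cylinder at (9.5, -1) contributes a regular 24-gon of circumradius 4.5 (area = (24/2)·4.500²·sin(360°/24) = 62.89 mm²); Taking the intersection: the r=4.5 cylinder at (9.5, -1) partially overlaps that combined region; clipping to the common part keeps 4.21 mm² — area = 4.21 mm². Overall, the cross-section is a single solid region. Net area = 4.21 mm².

4.21 mm²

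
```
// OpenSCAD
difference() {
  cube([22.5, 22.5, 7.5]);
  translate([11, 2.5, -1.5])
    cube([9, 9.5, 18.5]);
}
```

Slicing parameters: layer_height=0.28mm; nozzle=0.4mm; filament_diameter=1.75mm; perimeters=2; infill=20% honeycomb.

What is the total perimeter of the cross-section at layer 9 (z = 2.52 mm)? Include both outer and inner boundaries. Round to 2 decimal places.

At z = 2.52 mm: the cube is present — its section is the full 22.5×22.5 rectangle (perimeter 90.00 mm); the cube at (11, 2.5) is present — its section is the full 9×9.5 rectangle (perimeter 37.00 mm); After the difference (first − rest): starting from the 22.5×22.5 cube, the 9×9.5 cube at (11, 2.5) lies wholly inside it (removes its full 85.50 mm² and its 37.00 mm outline becomes a hole wall) — boundary (outer + 1 inner loop) = 127.00 mm. Overall, the cross-section is one region with 1 hole. Total boundary length (outer + inner) = 127.00 mm.

127.00 mm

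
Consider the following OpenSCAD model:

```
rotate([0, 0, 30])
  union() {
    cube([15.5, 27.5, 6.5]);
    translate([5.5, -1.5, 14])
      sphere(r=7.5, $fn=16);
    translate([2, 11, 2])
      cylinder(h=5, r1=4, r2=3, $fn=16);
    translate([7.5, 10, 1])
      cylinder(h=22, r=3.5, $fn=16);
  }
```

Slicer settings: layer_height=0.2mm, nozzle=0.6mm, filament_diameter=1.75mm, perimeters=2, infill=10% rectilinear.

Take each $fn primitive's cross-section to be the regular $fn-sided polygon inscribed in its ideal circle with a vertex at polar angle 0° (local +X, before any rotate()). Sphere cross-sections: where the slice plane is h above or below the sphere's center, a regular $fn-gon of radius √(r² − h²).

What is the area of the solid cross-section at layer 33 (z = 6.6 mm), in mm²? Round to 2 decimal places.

At z = 6.6 mm: the cube does not reach this height (z outside [0, 6.5]); the r=7.5 sphere at (5.5, -1.5) slices to a regular 16-gon of circumradius 1.221 (√(r²−h²) with h=7.4 from center) (area = (16/2)·1.221²·sin(360°/16) = 4.56 mm²); the cone at (2, 11) (r1=4→r2=3) has section circumradius 3.080 here — a regular 16-gon (area = (16/2)·3.080²·sin(360°/16) = 29.04 mm²); the cylinder at (7.5, 10): section is a regular 16-gon, circumradius r=3.5 (area = (16/2)·3.500²·sin(360°/16) = 37.50 mm²); Combining (union): the regions partially overlap — summed areas 71.11 mm² minus the doubly-counted overlap 2.01 mm² gives 69.10 mm² — area = 69.10 mm²; (rotated 30° about Z; rotation is an isometry so areas/perimeters/island counts are preserved). Overall, the cross-section has 2 separate islands. Net area = 69.10 mm².

69.10 mm²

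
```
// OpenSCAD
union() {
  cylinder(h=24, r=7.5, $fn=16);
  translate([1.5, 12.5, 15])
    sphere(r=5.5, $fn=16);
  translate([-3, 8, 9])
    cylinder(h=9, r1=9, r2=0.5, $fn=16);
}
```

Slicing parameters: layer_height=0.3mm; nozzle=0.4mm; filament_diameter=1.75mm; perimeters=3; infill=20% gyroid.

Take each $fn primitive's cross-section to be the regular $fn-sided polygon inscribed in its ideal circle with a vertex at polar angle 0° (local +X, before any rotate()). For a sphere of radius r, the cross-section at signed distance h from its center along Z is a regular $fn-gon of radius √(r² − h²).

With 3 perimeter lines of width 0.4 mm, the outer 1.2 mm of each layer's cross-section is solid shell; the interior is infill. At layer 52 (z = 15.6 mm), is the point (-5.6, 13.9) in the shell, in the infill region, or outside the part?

outside

At z = 15.6 mm: the cylinder: section is a regular 16-gon, circumradius r=7.5; the r=5.5 sphere at (1.5, 12.5) contributes a regular 16-gon of circumradius √(5.5²−0.6²) = 5.467; the cone at (-3, 8): at t=0.733 of its height the radius interpolates to r₁+(r₂−r₁)t = 2.767, giving a regular 16-gon of that circumradius; Combining (union): the regions partially overlap (shared area 10.99 mm²), so overlapping operands fuse into one piece — 1 connected region. Overall, the cross-section is a single solid region. The nearest boundary edge runs (-3.97, 12.50)→(-3.55, 14.59); distance from the point to it = 1.87 mm. The point is not inside any of the regions above, so it lies outside the cross-section (1.87 mm from the nearest boundary).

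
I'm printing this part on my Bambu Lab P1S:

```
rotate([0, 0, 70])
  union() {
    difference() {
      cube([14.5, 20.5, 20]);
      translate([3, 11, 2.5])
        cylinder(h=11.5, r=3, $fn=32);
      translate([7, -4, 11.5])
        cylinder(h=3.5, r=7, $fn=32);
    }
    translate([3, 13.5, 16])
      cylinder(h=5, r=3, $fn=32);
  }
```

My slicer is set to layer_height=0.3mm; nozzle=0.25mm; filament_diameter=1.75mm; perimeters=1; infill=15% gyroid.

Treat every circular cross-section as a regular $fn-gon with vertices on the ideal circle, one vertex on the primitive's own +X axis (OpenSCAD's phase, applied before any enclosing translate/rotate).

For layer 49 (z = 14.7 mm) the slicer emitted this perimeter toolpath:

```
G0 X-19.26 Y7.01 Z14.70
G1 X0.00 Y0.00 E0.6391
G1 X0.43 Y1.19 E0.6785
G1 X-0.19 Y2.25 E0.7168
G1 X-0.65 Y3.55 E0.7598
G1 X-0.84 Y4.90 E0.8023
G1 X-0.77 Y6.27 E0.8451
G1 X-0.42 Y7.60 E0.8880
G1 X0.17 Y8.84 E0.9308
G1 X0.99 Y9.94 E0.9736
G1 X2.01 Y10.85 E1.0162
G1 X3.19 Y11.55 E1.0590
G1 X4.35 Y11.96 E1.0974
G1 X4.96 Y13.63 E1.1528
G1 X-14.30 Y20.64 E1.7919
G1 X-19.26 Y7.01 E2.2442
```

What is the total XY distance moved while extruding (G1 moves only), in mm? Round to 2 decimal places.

71.97 mm

Sum the Euclidean lengths of each G1 segment: total = 71.97 mm.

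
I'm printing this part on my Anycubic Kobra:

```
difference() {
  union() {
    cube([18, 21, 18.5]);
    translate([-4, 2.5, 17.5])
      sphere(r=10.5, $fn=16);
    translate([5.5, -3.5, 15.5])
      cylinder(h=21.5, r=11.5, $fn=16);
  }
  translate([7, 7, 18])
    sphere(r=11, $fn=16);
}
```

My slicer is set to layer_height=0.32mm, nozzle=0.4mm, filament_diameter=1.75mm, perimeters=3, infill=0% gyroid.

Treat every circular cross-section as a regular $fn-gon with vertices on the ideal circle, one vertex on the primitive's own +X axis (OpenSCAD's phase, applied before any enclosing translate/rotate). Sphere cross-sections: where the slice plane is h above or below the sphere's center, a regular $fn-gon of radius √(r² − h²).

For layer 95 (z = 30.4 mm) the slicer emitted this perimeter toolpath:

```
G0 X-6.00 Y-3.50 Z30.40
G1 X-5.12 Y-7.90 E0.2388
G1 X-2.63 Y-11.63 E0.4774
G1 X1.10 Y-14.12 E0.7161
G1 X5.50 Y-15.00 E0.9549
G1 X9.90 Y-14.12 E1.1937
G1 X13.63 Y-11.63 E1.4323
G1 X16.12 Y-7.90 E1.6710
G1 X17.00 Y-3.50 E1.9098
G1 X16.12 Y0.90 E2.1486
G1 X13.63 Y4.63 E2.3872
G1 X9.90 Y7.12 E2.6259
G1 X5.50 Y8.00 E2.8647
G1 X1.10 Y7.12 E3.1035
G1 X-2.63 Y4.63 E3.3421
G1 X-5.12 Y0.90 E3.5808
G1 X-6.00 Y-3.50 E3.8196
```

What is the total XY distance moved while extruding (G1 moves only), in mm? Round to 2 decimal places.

71.78 mm

Sum the Euclidean lengths of each G1 segment: total = 71.78 mm.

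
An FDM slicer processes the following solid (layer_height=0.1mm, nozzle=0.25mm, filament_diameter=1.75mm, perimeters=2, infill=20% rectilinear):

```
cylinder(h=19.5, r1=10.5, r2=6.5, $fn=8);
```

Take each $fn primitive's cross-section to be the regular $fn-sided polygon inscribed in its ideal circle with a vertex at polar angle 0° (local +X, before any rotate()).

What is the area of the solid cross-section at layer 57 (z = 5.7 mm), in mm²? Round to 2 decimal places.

At z = 5.7 mm: the cone (r1=10.5→r2=6.5) has section circumradius 9.331 here — a regular 8-gon (area = (8/2)·9.331²·sin(360°/8) = 246.25 mm²). Overall, the cross-section is a single solid region. Net area = 246.25 mm².

246.25 mm²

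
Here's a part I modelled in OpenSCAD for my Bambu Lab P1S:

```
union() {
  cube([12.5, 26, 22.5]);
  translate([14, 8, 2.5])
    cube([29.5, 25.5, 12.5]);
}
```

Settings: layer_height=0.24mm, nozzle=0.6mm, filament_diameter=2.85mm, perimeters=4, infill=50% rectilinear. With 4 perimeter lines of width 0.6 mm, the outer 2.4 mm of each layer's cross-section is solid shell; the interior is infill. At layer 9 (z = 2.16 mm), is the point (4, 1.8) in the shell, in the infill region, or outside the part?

At z = 2.16 mm: the 12.5×26 cube contributes its full rectangle; the cube at (14, 8) is not intersected at this z (z outside [2.5, 15]); Merging all regions: only the 12.5×26 cube is present, so the union is just that shape — 1 connected region. Overall, the cross-section is a single solid region. The nearest boundary edge runs (0.00, 0.00)→(12.50, 0.00); distance from the point to it = 1.80 mm. The point is inside the cross-section, 1.80 mm from the nearest boundary — within the 2.4 mm shell band (4 × 0.6).

shell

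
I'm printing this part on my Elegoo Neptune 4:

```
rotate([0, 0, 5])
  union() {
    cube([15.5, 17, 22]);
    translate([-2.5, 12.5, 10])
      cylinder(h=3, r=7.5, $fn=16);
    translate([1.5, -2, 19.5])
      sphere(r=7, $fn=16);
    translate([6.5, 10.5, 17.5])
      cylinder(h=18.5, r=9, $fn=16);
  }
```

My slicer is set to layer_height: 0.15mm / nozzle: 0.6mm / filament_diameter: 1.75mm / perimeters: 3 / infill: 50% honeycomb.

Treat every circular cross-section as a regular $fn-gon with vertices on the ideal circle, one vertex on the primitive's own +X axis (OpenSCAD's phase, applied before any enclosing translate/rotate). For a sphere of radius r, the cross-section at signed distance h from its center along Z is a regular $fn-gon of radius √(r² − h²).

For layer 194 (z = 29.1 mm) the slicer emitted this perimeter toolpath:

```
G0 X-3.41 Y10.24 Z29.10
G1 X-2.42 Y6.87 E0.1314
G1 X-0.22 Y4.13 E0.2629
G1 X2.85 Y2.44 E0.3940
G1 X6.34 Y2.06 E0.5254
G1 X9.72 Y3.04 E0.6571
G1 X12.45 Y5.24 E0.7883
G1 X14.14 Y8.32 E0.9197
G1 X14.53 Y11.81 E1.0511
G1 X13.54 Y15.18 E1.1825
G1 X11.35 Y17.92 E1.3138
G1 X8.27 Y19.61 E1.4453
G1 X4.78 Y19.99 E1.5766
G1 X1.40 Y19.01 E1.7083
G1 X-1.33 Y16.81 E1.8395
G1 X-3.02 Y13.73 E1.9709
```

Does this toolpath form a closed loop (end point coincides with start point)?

no

Start point (G0): (-3.41, 10.24). End point (last G1): the path does not return to the start — open.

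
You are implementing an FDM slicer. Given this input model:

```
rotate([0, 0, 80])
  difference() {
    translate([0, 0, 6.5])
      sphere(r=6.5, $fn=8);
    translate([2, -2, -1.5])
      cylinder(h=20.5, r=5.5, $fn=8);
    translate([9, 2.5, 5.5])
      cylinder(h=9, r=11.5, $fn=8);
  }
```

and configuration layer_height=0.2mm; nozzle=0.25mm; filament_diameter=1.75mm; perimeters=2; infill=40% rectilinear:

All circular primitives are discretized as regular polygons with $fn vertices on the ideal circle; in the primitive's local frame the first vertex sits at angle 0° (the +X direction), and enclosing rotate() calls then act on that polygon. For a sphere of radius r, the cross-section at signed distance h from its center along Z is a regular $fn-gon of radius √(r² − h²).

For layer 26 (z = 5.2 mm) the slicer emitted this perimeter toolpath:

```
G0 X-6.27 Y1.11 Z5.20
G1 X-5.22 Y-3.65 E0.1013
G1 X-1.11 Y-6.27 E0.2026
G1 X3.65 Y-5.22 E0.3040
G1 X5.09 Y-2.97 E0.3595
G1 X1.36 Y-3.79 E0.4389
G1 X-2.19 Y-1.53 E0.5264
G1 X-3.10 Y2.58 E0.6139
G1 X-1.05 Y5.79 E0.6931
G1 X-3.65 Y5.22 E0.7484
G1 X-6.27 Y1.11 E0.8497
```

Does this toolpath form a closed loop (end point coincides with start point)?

yes

Start point (G0): (-6.27, 1.11). End point (last G1): the path returns to the start — closed.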